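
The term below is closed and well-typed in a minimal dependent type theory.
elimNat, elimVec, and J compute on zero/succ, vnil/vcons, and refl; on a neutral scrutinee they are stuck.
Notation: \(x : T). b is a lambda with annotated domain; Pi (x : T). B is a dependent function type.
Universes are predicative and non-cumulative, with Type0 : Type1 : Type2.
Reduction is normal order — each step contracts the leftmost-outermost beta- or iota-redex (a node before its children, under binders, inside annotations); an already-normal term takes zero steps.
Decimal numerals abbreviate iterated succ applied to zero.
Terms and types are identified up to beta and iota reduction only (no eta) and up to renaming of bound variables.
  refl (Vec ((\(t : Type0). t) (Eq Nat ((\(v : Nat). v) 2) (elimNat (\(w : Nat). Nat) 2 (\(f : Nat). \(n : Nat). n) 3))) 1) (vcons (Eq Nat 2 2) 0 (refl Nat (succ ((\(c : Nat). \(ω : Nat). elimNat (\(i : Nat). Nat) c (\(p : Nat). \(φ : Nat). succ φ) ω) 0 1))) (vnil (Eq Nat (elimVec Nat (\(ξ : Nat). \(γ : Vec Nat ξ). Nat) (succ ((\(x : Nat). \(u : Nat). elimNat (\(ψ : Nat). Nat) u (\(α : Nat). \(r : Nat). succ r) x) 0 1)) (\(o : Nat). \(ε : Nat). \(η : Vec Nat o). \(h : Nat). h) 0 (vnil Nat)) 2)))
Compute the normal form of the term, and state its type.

resulting normal form:
  refl (Vec (Eq Nat 2 2) 1) (vcons (Eq Nat 2 2) 0 (refl Nat 2) (vnil (Eq Nat 2 2)))
the term's type:
  Eq (Vec (Eq Nat 2 2) 1) (vcons (Eq Nat 2 2) 0 (refl Nat 2) (vnil (Eq Nat 2 2))) (vcons (Eq Nat 2 2) 0 (refl Nat 2) (vnil (Eq Nat 2 2)))
observation: contracting a beta-redex first, the term normalizes in 22 steps.


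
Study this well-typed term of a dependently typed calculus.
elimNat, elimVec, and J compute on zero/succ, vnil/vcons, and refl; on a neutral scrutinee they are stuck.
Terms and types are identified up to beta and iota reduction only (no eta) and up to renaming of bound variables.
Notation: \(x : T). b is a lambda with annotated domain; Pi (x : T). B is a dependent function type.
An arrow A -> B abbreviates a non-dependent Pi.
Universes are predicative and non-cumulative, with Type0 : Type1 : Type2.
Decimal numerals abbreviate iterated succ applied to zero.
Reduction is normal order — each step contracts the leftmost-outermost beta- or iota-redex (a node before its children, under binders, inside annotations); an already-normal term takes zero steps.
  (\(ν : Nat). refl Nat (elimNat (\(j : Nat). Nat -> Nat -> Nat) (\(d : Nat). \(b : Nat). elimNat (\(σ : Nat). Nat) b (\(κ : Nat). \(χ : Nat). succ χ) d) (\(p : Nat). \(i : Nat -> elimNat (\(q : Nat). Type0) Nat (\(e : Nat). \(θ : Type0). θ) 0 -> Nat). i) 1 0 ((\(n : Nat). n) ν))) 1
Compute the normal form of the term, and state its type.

resulting normal form:
  refl Nat 1
inferred type:
  Eq Nat 1 1
observation: contracting a beta-redex first, the term normalizes in 9 steps.


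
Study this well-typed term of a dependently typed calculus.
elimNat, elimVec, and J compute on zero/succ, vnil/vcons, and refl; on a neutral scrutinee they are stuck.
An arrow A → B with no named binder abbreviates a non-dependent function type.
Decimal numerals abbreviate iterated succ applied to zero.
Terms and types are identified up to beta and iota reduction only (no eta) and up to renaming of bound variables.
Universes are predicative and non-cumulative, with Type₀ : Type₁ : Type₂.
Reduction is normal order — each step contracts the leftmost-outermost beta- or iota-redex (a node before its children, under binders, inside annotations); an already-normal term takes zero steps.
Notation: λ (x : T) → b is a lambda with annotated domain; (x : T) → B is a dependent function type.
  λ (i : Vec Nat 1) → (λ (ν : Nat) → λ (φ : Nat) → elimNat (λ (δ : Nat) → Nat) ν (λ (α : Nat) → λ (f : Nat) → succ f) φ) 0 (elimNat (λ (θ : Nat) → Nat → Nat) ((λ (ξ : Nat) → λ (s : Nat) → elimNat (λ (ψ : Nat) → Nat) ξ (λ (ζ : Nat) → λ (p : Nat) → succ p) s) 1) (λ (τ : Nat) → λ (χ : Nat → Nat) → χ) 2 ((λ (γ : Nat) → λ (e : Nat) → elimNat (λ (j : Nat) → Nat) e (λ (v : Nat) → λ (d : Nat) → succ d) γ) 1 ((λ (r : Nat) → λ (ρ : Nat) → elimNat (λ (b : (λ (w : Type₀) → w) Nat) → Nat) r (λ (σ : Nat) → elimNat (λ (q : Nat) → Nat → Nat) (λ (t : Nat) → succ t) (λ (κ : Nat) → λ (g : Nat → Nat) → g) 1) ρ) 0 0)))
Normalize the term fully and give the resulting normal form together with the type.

reduced normal form:
  λ (i : Vec Nat 1) → 2
type:
  Vec Nat 1 → Nat
observation: the first redex contracted is a beta-redex; the normal form is reached in 31 normal-order steps.


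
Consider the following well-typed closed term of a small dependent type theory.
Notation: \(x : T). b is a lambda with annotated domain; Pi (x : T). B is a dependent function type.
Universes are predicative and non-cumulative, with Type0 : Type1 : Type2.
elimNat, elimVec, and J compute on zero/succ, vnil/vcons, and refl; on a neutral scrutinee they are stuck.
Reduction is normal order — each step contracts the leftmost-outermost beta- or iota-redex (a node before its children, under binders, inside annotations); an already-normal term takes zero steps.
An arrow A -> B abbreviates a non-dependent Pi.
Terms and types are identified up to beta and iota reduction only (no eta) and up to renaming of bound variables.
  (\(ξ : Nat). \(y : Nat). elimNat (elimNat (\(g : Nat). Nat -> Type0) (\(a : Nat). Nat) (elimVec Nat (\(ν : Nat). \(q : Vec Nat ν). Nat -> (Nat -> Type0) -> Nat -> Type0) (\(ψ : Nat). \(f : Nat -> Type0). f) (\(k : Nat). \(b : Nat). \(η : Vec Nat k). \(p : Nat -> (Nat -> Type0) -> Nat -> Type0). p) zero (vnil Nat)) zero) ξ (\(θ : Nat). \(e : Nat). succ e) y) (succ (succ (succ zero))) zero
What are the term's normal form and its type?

normal form:
  succ (succ (succ zero))
the term's type:
  Nat


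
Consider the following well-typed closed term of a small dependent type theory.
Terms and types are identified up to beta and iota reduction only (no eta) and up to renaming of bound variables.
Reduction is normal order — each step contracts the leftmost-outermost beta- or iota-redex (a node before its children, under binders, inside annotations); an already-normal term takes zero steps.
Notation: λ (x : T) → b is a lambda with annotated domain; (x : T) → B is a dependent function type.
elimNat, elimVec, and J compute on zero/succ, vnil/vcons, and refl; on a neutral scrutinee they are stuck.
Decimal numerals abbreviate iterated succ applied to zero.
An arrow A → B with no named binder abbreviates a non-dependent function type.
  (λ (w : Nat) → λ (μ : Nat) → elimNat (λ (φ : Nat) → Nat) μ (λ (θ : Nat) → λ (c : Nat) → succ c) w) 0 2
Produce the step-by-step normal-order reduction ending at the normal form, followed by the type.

normal-order reduction sequence:
  (λ (w : Nat) → λ (μ : Nat) → elimNat (λ (φ : Nat) → Nat) μ (λ (θ : Nat) → λ (c : Nat) → succ c) w) 0 2
  ~> (λ (w : Nat) → elimNat (λ (μ : Nat) → Nat) w (λ (φ : Nat) → λ (θ : Nat) → succ θ) 0) 2
  ~> elimNat (λ (w : Nat) → Nat) 2 (λ (μ : Nat) → λ (φ : Nat) → succ φ) 0
  ~> 2
type:
  Nat


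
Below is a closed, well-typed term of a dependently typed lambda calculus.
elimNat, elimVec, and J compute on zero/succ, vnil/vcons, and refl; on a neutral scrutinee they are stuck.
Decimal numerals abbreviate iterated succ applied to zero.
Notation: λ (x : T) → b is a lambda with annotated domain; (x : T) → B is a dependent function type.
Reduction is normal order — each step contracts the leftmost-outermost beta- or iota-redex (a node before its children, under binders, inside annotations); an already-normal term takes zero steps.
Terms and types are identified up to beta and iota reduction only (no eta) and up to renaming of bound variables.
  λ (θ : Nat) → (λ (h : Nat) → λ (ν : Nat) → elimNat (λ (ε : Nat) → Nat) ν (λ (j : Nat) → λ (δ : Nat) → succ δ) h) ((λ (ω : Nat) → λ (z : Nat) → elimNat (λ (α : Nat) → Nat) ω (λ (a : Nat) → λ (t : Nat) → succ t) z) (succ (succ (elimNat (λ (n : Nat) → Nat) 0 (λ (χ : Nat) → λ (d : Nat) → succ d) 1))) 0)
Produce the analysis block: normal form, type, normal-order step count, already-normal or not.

normal form:
  λ (θ : Nat) → λ (h : Nat) → succ (succ (succ h))
type:
  (θ : Nat) → (h : Nat) → Nat
steps to reach normal form (normal order): 18
already normal: no
first contracted redex: a beta-redex


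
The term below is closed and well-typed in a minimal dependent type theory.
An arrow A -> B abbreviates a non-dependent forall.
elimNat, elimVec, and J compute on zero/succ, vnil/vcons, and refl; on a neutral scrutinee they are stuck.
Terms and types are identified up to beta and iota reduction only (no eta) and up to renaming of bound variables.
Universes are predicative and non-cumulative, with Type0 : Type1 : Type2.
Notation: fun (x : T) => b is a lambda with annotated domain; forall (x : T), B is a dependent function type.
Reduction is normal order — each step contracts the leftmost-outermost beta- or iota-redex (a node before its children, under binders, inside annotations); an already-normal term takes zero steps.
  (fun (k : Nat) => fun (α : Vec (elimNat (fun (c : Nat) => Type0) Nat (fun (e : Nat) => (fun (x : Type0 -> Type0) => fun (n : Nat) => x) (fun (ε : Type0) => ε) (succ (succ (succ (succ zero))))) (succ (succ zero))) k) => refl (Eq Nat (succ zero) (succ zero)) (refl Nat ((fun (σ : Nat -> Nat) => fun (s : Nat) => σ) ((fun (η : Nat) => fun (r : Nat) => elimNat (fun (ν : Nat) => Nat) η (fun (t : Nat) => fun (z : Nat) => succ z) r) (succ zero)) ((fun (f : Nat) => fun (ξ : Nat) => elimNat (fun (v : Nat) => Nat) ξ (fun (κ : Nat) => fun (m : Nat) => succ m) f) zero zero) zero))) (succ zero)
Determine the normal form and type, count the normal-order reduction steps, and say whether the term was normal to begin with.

resulting normal form:
  fun (k : Vec Nat (succ zero)) => refl (Eq Nat (succ zero) (succ zero)) (refl Nat (succ zero))
type:
  Vec Nat (succ zero) -> Eq (Eq Nat (succ zero) (succ zero)) (refl Nat (succ zero)) (refl Nat (succ zero))
reduction steps (normal order): 17
term was already normal: no
first contracted redex: a beta-redex


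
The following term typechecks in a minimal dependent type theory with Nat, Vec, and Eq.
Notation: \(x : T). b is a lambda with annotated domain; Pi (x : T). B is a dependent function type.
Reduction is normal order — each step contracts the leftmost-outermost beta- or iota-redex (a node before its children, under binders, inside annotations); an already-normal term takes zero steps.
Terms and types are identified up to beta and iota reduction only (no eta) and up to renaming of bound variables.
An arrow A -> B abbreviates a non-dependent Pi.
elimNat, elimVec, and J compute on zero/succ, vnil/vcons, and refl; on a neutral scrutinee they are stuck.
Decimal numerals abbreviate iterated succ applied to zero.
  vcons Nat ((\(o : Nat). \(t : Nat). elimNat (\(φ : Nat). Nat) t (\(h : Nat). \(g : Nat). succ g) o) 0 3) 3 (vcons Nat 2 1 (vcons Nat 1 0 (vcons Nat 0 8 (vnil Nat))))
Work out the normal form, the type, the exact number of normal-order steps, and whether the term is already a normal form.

normal form:
  vcons Nat 3 3 (vcons Nat 2 1 (vcons Nat 1 0 (vcons Nat 0 8 (vnil Nat))))
inferred type:
  Vec Nat 4
reduction steps (normal order): 3
already normal: no
first redex: a beta-redex


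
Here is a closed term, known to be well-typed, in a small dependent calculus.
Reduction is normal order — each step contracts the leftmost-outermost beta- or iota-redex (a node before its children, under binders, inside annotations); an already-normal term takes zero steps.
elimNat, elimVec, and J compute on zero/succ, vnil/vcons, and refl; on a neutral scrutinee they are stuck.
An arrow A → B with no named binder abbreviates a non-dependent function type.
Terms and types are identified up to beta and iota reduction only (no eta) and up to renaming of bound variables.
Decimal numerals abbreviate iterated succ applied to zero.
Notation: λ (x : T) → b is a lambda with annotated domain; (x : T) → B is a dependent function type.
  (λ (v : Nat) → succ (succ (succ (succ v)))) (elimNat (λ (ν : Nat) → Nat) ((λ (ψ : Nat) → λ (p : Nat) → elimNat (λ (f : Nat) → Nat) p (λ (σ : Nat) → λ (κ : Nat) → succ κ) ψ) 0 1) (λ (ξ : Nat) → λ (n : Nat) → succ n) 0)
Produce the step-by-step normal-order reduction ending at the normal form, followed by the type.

normal-order reduction:
  (λ (v : Nat) → succ (succ (succ (succ v)))) (elimNat (λ (ν : Nat) → Nat) ((λ (ψ : Nat) → λ (p : Nat) → elimNat (λ (f : Nat) → Nat) p (λ (σ : Nat) → λ (κ : Nat) → succ κ) ψ) 0 1) (λ (ξ : Nat) → λ (n : Nat) → succ n) 0)
  ~> succ (succ (succ (succ (elimNat (λ (v : Nat) → Nat) ((λ (ν : Nat) → λ (ψ : Nat) → elimNat (λ (p : Nat) → Nat) ψ (λ (f : Nat) → λ (σ : Nat) → succ σ) ν) 0 1) (λ (κ : Nat) → λ (ξ : Nat) → succ ξ) 0))))
  ~> succ (succ (succ (succ ((λ (v : Nat) → λ (ν : Nat) → elimNat (λ (ψ : Nat) → Nat) ν (λ (p : Nat) → λ (f : Nat) → succ f) v) 0 1))))
  ~> succ (succ (succ (succ ((λ (v : Nat) → elimNat (λ (ν : Nat) → Nat) v (λ (ψ : Nat) → λ (p : Nat) → succ p) 0) 1))))
  ~> succ (succ (succ (succ (elimNat (λ (v : Nat) → Nat) 1 (λ (ν : Nat) → λ (ψ : Nat) → succ ψ) 0))))
  ~> 5
inferred type:
  Nat


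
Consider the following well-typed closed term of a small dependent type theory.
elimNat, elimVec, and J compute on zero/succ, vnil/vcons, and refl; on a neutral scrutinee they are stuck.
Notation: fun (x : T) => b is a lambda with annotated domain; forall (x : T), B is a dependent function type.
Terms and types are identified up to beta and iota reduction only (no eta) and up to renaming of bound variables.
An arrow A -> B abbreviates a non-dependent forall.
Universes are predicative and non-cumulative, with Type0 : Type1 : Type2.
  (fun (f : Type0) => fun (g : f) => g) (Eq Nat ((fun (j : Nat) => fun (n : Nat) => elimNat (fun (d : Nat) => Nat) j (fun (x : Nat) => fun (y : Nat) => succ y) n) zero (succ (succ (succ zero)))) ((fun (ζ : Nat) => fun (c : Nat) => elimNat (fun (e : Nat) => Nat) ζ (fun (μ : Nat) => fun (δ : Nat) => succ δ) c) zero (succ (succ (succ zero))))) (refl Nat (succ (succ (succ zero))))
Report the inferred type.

type:
  Eq Nat (succ (succ (succ zero))) (succ (succ (succ zero)))


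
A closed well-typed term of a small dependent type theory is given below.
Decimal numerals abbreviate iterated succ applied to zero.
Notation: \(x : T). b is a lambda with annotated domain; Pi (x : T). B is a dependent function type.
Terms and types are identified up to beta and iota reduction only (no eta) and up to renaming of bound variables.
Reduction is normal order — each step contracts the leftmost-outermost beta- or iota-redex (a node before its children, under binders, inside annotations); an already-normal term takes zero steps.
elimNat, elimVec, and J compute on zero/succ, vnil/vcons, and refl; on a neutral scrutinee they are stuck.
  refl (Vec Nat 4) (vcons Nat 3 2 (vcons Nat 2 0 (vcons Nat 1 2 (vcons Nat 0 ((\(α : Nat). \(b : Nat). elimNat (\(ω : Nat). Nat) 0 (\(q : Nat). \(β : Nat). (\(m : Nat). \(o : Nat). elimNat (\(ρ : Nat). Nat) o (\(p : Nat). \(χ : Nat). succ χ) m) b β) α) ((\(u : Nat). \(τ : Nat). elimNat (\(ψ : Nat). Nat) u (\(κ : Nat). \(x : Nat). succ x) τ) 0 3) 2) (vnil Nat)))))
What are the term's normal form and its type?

reduced normal form:
  refl (Vec Nat 4) (vcons Nat 3 2 (vcons Nat 2 0 (vcons Nat 1 2 (vcons Nat 0 6 (vnil Nat)))))
type:
  Eq (Vec Nat 4) (vcons Nat 3 2 (vcons Nat 2 0 (vcons Nat 1 2 (vcons Nat 0 6 (vnil Nat))))) (vcons Nat 3 2 (vcons Nat 2 0 (vcons Nat 1 2 (vcons Nat 0 6 (vnil Nat)))))
observation: normalization takes exactly 33 steps under the normal-order strategy.


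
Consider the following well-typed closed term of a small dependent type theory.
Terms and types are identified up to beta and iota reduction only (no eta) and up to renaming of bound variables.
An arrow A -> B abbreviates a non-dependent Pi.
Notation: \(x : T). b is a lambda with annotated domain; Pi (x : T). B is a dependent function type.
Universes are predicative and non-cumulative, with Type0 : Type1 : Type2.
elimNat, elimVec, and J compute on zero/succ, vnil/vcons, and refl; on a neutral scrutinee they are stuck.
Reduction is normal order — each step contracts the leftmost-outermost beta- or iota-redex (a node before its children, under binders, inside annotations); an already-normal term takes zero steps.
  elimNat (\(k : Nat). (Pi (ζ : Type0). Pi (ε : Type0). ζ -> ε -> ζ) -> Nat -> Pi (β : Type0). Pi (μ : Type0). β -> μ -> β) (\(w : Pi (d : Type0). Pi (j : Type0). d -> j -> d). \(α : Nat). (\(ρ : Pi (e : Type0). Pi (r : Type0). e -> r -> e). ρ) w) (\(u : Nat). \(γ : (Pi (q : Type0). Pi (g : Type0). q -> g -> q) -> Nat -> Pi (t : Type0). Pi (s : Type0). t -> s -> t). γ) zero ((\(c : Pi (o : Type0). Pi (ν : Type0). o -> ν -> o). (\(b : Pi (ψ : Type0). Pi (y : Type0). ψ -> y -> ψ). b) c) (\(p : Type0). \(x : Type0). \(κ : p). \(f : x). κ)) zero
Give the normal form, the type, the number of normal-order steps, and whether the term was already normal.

resulting normal form:
  \(k : Type0). \(ζ : Type0). \(ε : k). \(β : ζ). ε
type:
  Pi (k : Type0). Pi (ζ : Type0). k -> ζ -> k
steps to reach normal form (normal order): 6
started in normal form: no
first contracted redex: an elimNat iota-redex


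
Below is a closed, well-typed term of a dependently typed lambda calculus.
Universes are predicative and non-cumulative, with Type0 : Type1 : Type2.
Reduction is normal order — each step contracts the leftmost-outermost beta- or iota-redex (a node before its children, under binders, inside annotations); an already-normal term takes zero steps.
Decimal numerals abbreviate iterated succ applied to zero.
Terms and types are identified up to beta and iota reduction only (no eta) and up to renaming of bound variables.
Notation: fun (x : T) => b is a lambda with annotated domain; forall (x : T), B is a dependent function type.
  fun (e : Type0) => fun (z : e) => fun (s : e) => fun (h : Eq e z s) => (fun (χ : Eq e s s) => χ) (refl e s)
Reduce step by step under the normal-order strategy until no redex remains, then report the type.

reduction (normal order):
  fun (e : Type0) => fun (z : e) => fun (s : e) => fun (h : Eq e z s) => (fun (χ : Eq e s s) => χ) (refl e s)
  ~> fun (e : Type0) => fun (z : e) => fun (s : e) => fun (h : Eq e z s) => refl e s
the term's type:
  forall (e : Type0), forall (z : e), forall (s : e), forall (h : Eq e z s), Eq e s s


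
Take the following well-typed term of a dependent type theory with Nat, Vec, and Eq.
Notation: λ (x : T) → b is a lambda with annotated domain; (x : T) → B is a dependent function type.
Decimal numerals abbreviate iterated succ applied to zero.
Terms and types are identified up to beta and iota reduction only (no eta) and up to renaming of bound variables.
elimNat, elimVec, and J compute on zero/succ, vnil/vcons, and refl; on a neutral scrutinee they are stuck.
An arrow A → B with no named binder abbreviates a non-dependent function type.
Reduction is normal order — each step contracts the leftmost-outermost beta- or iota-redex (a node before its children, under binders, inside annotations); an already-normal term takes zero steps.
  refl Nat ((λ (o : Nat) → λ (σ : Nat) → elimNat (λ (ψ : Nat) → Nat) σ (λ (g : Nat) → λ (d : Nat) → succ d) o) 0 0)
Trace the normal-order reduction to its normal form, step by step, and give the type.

normal-order reduction:
  refl Nat ((λ (o : Nat) → λ (σ : Nat) → elimNat (λ (ψ : Nat) → Nat) σ (λ (g : Nat) → λ (d : Nat) → succ d) o) 0 0)
  ~> refl Nat ((λ (o : Nat) → elimNat (λ (σ : Nat) → Nat) o (λ (ψ : Nat) → λ (g : Nat) → succ g) 0) 0)
  ~> refl Nat (elimNat (λ (o : Nat) → Nat) 0 (λ (σ : Nat) → λ (ψ : Nat) → succ ψ) 0)
  ~> refl Nat 0
type:
  Eq Nat 0 0


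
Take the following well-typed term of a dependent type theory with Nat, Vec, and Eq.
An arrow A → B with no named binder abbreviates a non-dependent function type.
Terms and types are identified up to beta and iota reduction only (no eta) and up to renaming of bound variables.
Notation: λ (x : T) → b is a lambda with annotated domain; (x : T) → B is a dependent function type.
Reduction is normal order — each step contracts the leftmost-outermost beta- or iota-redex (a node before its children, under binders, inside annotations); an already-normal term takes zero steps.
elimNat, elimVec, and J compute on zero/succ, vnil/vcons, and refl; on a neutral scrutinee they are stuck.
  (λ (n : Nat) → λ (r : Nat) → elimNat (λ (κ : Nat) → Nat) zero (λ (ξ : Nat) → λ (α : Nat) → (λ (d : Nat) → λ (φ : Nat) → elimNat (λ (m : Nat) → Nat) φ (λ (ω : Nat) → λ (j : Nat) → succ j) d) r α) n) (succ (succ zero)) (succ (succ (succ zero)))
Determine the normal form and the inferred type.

resulting normal form:
  succ (succ (succ (succ (succ (succ zero)))))
the term's type:
  Nat


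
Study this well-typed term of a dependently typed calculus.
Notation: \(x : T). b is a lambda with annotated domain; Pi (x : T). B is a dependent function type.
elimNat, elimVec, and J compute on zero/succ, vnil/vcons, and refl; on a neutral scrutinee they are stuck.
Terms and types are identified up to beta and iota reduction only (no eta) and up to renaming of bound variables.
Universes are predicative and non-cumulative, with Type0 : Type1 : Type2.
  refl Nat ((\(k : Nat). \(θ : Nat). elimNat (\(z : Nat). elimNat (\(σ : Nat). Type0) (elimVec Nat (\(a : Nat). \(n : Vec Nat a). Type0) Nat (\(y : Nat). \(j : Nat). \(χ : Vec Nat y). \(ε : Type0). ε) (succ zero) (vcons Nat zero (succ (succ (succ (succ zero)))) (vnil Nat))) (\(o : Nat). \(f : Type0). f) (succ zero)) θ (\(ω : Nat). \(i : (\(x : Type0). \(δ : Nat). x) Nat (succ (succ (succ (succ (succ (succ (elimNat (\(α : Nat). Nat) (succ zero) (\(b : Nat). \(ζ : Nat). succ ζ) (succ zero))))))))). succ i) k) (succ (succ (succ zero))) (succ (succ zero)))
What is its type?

the term's type:
  Eq Nat (succ (succ (succ (succ (succ zero))))) (succ (succ (succ (succ (succ zero)))))


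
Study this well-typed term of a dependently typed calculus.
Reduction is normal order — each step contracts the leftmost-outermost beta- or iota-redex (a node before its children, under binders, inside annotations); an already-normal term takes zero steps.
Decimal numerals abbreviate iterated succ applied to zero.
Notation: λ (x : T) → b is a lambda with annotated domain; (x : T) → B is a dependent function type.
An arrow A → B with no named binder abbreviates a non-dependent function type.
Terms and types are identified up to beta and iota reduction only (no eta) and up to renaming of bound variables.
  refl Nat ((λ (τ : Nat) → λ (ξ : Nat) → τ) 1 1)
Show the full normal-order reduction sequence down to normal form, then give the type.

reduction (normal order):
  refl Nat ((λ (τ : Nat) → λ (ξ : Nat) → τ) 1 1)
  ~> refl Nat ((λ (τ : Nat) → 1) 1)
  ~> refl Nat 1
type:
  Eq Nat 1 1


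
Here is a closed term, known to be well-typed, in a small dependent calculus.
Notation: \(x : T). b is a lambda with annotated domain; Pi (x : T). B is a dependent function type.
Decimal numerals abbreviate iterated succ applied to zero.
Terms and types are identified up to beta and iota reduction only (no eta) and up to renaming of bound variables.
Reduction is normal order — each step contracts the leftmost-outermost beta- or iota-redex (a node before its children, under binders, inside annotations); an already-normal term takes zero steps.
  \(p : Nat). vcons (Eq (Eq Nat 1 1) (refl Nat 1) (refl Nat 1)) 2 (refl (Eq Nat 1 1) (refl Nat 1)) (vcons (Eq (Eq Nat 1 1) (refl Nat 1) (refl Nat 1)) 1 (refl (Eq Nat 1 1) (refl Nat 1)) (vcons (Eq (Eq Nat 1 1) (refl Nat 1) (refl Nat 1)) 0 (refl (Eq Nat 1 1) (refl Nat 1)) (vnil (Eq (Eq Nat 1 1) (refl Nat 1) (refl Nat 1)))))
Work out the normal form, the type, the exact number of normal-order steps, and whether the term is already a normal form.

reduced normal form:
  \(p : Nat). vcons (Eq (Eq Nat 1 1) (refl Nat 1) (refl Nat 1)) 2 (refl (Eq Nat 1 1) (refl Nat 1)) (vcons (Eq (Eq Nat 1 1) (refl Nat 1) (refl Nat 1)) 1 (refl (Eq Nat 1 1) (refl Nat 1)) (vcons (Eq (Eq Nat 1 1) (refl Nat 1) (refl Nat 1)) 0 (refl (Eq Nat 1 1) (refl Nat 1)) (vnil (Eq (Eq Nat 1 1) (refl Nat 1) (refl Nat 1)))))
inferred type:
  Pi (p : Nat). Vec (Eq (Eq Nat 1 1) (refl Nat 1) (refl Nat 1)) 3
normal-order step count: 0
already normal: yes


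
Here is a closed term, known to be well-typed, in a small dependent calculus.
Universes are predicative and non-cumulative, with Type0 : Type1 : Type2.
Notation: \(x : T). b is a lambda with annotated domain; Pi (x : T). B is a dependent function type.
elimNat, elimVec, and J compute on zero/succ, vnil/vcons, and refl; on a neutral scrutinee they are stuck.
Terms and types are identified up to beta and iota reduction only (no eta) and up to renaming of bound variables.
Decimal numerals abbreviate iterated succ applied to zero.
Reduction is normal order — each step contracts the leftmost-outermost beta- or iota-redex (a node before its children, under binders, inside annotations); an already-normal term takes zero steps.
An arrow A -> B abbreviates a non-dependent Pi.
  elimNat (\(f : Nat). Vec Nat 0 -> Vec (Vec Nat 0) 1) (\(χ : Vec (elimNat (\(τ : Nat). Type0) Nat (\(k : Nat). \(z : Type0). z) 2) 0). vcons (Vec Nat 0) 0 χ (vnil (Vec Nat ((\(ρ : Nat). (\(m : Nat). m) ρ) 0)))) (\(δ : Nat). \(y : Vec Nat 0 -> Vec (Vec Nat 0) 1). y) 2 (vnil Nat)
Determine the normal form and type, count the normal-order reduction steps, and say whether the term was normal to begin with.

resulting normal form:
  vcons (Vec Nat 0) 0 (vnil Nat) (vnil (Vec Nat 0))
the term's type:
  Vec (Vec Nat 0) 1
reduction steps (normal order): 10
started in normal form: no
first redex: an elimNat iota-redex


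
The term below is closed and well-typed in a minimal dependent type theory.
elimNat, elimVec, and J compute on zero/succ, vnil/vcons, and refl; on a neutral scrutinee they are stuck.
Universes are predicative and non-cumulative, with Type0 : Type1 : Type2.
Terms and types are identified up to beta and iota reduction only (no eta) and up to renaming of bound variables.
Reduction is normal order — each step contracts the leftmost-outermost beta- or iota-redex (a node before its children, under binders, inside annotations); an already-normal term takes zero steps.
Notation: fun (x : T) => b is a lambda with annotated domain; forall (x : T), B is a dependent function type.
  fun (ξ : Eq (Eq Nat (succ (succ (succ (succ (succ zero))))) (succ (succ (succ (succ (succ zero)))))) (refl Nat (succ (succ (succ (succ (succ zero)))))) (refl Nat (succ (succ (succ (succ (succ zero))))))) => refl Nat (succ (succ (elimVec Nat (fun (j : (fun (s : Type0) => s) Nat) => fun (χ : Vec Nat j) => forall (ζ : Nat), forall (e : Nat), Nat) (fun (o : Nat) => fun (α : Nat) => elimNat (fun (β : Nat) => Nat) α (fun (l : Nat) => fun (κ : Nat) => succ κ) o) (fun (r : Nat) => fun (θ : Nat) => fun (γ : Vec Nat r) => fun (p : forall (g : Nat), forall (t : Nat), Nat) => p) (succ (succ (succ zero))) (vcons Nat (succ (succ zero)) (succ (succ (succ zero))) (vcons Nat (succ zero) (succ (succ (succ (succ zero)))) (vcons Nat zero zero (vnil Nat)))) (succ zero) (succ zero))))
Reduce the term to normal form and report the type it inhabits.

resulting normal form:
  fun (ξ : Eq (Eq Nat (succ (succ (succ (succ (succ zero))))) (succ (succ (succ (succ (succ zero)))))) (refl Nat (succ (succ (succ (succ (succ zero)))))) (refl Nat (succ (succ (succ (succ (succ zero))))))) => refl Nat (succ (succ (succ (succ zero))))
type:
  forall (ξ : Eq (Eq Nat (succ (succ (succ (succ (succ zero))))) (succ (succ (succ (succ (succ zero)))))) (refl Nat (succ (succ (succ (succ (succ zero)))))) (refl Nat (succ (succ (succ (succ (succ zero))))))), Eq Nat (succ (succ (succ (succ zero)))) (succ (succ (succ (succ zero))))
observation: normalization takes exactly 22 steps under the normal-order strategy.


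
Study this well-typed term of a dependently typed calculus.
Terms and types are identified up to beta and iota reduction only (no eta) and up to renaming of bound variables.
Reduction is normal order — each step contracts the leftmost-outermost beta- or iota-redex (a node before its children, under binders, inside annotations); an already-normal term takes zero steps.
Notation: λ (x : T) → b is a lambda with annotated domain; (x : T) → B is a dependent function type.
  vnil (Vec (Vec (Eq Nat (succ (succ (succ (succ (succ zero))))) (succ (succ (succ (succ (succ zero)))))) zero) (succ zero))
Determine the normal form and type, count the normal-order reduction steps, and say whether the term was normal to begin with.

resulting normal form:
  vnil (Vec (Vec (Eq Nat (succ (succ (succ (succ (succ zero))))) (succ (succ (succ (succ (succ zero)))))) zero) (succ zero))
inferred type:
  Vec (Vec (Vec (Eq Nat (succ (succ (succ (succ (succ zero))))) (succ (succ (succ (succ (succ zero)))))) zero) (succ zero)) zero
normal-order step count: 0
term was already normal: yes


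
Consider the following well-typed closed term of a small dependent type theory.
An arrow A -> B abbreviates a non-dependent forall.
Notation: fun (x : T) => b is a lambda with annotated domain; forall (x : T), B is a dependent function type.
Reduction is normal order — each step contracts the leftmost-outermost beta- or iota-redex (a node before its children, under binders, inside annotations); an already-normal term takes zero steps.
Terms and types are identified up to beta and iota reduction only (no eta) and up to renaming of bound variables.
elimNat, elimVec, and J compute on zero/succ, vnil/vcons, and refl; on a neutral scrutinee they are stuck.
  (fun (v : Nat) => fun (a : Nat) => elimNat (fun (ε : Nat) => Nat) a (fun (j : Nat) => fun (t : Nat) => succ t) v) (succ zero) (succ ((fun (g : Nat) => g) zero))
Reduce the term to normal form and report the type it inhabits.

resulting normal form:
  succ (succ zero)
inferred type:
  Nat
observation: the leftmost-outermost redex is a beta-redex, and normalization takes 7 steps.


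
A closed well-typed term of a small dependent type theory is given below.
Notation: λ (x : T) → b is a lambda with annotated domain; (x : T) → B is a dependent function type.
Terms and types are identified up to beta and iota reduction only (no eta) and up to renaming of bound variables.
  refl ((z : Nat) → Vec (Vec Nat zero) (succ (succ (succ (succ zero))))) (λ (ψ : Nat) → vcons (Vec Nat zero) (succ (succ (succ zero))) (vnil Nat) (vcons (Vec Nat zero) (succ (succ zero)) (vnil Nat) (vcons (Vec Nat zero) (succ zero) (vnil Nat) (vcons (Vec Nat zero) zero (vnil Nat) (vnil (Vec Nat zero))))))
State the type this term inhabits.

inferred type:
  Eq ((z : Nat) → Vec (Vec Nat zero) (succ (succ (succ (succ zero))))) (λ (ψ : Nat) → vcons (Vec Nat zero) (succ (succ (succ zero))) (vnil Nat) (vcons (Vec Nat zero) (succ (succ zero)) (vnil Nat) (vcons (Vec Nat zero) (succ zero) (vnil Nat) (vcons (Vec Nat zero) zero (vnil Nat) (vnil (Vec Nat zero)))))) (λ (b : Nat) → vcons (Vec Nat zero) (succ (succ (succ zero))) (vnil Nat) (vcons (Vec Nat zero) (succ (succ zero)) (vnil Nat) (vcons (Vec Nat zero) (succ zero) (vnil Nat) (vcons (Vec Nat zero) zero (vnil Nat) (vnil (Vec Nat zero))))))


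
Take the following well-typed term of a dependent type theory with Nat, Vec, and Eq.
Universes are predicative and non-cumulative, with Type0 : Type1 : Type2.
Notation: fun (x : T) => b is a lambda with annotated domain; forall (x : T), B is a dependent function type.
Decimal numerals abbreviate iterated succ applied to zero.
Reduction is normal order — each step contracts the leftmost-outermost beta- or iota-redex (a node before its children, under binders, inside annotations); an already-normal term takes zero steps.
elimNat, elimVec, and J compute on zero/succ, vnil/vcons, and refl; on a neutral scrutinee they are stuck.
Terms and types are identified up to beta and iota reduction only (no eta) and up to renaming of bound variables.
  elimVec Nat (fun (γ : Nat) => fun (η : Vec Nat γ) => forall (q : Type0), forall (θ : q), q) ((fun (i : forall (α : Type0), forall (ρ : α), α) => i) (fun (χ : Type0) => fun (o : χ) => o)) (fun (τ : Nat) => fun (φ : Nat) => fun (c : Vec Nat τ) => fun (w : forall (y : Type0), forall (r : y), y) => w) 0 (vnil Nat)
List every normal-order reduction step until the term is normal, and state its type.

normal-order reduction:
  elimVec Nat (fun (γ : Nat) => fun (η : Vec Nat γ) => forall (q : Type0), forall (θ : q), q) ((fun (i : forall (α : Type0), forall (ρ : α), α) => i) (fun (χ : Type0) => fun (o : χ) => o)) (fun (τ : Nat) => fun (φ : Nat) => fun (c : Vec Nat τ) => fun (w : forall (y : Type0), forall (r : y), y) => w) 0 (vnil Nat)
  ~> (fun (γ : forall (η : Type0), forall (q : η), η) => γ) (fun (θ : Type0) => fun (i : θ) => i)
  ~> fun (γ : Type0) => fun (η : γ) => η
type:
  forall (γ : Type0), forall (η : γ), γ


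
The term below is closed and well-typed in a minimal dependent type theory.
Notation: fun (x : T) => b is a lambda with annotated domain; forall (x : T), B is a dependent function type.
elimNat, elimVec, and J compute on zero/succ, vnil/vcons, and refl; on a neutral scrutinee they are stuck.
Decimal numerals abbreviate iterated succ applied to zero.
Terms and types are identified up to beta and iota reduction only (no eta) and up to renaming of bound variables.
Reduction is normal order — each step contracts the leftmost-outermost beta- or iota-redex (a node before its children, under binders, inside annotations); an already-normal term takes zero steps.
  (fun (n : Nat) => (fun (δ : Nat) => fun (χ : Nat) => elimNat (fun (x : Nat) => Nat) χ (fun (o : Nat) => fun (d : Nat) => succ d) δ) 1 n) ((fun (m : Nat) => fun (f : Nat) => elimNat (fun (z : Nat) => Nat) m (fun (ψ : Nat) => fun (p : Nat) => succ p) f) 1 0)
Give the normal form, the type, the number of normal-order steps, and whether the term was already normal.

reduced normal form:
  2
type:
  Nat
steps to reach normal form (normal order): 10
term was already normal: no
first redex: a beta-redex


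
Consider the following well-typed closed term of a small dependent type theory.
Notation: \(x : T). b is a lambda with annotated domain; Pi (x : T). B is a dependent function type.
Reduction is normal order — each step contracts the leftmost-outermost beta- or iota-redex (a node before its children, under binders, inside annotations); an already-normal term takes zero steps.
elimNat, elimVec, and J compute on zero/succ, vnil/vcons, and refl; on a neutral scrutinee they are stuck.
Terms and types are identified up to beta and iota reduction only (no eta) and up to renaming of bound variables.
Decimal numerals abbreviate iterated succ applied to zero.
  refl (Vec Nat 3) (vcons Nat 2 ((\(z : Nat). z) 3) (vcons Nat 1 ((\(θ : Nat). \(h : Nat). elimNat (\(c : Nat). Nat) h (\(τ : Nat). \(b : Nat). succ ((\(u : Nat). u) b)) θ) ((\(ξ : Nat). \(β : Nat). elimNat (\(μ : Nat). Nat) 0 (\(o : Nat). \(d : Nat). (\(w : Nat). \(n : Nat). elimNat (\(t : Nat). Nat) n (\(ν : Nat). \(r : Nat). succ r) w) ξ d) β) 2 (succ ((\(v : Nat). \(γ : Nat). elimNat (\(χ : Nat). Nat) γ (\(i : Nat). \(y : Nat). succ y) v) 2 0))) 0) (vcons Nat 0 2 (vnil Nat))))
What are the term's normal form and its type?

reduced normal form:
  refl (Vec Nat 3) (vcons Nat 2 3 (vcons Nat 1 6 (vcons Nat 0 2 (vnil Nat))))
the term's type:
  Eq (Vec Nat 3) (vcons Nat 2 3 (vcons Nat 1 6 (vcons Nat 0 2 (vnil Nat)))) (vcons Nat 2 3 (vcons Nat 1 6 (vcons Nat 0 2 (vnil Nat))))


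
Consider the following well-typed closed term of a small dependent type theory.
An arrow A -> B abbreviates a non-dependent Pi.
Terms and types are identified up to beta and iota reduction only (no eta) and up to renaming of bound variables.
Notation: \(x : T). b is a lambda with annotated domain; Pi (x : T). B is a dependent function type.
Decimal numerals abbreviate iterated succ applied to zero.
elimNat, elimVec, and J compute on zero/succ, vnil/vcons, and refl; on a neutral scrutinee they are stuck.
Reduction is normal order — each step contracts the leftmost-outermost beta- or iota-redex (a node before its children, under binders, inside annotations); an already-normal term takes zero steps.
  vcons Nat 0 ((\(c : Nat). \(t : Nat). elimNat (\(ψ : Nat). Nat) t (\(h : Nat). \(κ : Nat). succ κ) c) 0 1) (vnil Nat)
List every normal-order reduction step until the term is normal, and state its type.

normal-order reduction:
  vcons Nat 0 ((\(c : Nat). \(t : Nat). elimNat (\(ψ : Nat). Nat) t (\(h : Nat). \(κ : Nat). succ κ) c) 0 1) (vnil Nat)
  ~> vcons Nat 0 ((\(c : Nat). elimNat (\(t : Nat). Nat) c (\(ψ : Nat). \(h : Nat). succ h) 0) 1) (vnil Nat)
  ~> vcons Nat 0 (elimNat (\(c : Nat). Nat) 1 (\(t : Nat). \(ψ : Nat). succ ψ) 0) (vnil Nat)
  ~> vcons Nat 0 1 (vnil Nat)
inferred type:
  Vec Nat 1


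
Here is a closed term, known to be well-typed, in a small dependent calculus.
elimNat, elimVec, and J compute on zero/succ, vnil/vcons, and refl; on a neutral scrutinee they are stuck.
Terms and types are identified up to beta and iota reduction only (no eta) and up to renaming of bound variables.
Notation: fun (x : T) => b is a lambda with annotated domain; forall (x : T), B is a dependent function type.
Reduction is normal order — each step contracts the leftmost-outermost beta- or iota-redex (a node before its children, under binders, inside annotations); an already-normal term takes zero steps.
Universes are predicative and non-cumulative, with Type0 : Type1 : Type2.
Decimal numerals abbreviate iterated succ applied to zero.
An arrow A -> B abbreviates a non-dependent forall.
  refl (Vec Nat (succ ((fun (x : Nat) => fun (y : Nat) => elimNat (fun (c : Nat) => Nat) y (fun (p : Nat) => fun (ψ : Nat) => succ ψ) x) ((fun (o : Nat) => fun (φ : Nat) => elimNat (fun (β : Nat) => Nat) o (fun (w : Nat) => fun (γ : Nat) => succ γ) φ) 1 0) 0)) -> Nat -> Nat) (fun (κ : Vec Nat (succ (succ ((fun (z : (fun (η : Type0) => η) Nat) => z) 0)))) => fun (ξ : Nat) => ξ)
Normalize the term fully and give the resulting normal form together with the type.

normal form:
  refl (Vec Nat 2 -> Nat -> Nat) (fun (x : Vec Nat 2) => fun (y : Nat) => y)
the term's type:
  Eq (Vec Nat 2 -> Nat -> Nat) (fun (x : Vec Nat 2) => fun (y : Nat) => y) (fun (c : Vec Nat 2) => fun (p : Nat) => p)
observation: normalization takes exactly 10 steps under the normal-order strategy.


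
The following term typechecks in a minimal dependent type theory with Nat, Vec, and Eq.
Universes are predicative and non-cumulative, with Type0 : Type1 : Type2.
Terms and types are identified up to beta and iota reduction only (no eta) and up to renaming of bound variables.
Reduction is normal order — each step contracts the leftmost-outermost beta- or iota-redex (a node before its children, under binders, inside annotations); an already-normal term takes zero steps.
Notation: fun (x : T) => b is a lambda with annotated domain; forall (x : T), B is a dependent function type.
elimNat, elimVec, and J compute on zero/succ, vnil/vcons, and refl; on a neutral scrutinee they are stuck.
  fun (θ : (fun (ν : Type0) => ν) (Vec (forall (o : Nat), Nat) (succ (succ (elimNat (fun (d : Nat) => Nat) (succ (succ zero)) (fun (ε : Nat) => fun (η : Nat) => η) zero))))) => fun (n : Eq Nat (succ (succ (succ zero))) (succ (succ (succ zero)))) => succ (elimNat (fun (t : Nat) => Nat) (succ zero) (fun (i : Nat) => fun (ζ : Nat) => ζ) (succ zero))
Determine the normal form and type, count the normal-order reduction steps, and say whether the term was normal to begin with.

reduced normal form:
  fun (θ : Vec (forall (ν : Nat), Nat) (succ (succ (succ (succ zero))))) => fun (o : Eq Nat (succ (succ (succ zero))) (succ (succ (succ zero)))) => succ (succ zero)
inferred type:
  forall (θ : Vec (forall (ν : Nat), Nat) (succ (succ (succ (succ zero))))), forall (o : Eq Nat (succ (succ (succ zero))) (succ (succ (succ zero)))), Nat
normal-order step count: 6
already normal: no
first redex: a beta-redex
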